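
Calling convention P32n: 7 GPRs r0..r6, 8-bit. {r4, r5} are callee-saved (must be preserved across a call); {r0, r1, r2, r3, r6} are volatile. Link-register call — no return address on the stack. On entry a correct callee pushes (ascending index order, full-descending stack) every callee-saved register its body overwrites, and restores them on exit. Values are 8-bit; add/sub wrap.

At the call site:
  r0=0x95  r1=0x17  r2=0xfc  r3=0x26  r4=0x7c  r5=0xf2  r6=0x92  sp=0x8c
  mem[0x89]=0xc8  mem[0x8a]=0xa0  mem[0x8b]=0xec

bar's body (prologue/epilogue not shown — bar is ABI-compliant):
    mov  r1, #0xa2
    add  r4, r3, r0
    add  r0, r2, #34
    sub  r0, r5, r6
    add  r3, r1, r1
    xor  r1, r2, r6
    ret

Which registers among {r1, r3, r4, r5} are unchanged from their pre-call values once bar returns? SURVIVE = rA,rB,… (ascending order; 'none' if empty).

SURVIVE = r4,r5

prologue: push r4 → mem[0x8b]=0x7c, sp=0x8b
body[0] mov  r1, #0xa2 → r1=0xa2
body[1] add  r4, r3, r0 → r4=0xbb
body[2] add  r0, r2, #34 → r0=0x1e
body[3] sub  r0, r5, r6 → r0=0x60
body[4] add  r3, r1, r1 → r3=0x44
body[5] xor  r1, r2, r6 → r1=0x6e
epilogue: pop r4=0x7c, sp=0x8c
r1: caller-saved, written=True
r3: caller-saved, written=True
r4: callee-saved, written=True
r5: callee-saved, written=False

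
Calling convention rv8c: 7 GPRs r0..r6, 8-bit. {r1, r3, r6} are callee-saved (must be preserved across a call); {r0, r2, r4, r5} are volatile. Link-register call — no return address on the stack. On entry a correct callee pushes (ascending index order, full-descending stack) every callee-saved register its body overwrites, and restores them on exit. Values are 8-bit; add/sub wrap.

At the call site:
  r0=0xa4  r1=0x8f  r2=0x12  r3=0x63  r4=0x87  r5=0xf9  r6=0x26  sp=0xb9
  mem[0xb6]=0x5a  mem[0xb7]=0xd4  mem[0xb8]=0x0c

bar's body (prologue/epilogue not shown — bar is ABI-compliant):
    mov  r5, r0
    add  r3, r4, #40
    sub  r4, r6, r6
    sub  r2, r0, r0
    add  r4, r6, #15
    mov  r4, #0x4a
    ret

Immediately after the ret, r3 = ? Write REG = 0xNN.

prologue: push r3 → mem[0xb8]=0x63, sp=0xb8
body[0] mov  r5, r0 → r5=0xa4
body[1] add  r3, r4, #40 → r3=0xaf
body[2] sub  r4, r6, r6 → r4=0x00
body[3] sub  r2, r0, r0 → r2=0x00
body[4] add  r4, r6, #15 → r4=0x35
body[5] mov  r4, #0x4a → r4=0x4a
epilogue: pop r3=0x63, sp=0xb9
r3 is callee-saved → restored

REG = 0x63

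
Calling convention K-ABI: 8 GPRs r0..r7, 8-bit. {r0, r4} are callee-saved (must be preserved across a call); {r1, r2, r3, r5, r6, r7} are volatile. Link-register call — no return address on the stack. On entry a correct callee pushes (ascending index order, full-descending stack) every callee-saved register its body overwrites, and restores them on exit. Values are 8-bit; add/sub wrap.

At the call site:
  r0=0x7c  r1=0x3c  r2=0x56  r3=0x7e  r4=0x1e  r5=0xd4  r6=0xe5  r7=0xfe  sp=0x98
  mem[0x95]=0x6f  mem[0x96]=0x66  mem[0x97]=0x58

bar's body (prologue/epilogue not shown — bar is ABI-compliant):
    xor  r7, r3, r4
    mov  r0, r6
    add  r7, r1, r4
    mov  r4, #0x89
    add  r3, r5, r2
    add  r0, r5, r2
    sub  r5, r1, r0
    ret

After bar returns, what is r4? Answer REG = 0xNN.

REG = 0x1e

prologue: push r0 -> mem[0x97]=0x7c, sp=0x97
prologue: push r4 -> mem[0x96]=0x1e, sp=0x96
body[0] xor  r7, r3, r4 -> r7=0x60
body[1] mov  r0, r6 -> r0=0xe5
body[2] add  r7, r1, r4 -> r7=0x5a
body[3] mov  r4, #0x89 -> r4=0x89
body[4] add  r3, r5, r2 -> r3=0x2a
body[5] add  r0, r5, r2 -> r0=0x2a
body[6] sub  r5, r1, r0 -> r5=0x12
epilogue: pop r4=0x1e, sp=0x97
epilogue: pop r0=0x7c, sp=0x98
r4 is callee-saved -> restored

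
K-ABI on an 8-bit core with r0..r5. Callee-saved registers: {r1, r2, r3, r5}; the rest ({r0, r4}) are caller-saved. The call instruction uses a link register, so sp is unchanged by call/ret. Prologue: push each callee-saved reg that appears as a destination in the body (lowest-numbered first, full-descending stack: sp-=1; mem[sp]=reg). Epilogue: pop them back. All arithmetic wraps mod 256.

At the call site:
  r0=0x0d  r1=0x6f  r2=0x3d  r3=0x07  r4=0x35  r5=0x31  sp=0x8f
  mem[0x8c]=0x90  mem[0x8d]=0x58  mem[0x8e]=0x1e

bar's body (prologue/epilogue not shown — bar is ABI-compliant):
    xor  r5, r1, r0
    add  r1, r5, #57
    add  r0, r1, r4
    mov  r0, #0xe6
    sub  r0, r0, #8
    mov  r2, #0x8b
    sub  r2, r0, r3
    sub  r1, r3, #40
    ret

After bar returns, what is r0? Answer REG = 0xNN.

REG = 0xde

prologue: push r1 → mem[0x8e]=0x6f, sp=0x8e
prologue: push r2 → mem[0x8d]=0x3d, sp=0x8d
prologue: push r5 → mem[0x8c]=0x31, sp=0x8c
body[0] xor  r5, r1, r0 → r5=0x62
body[1] add  r1, r5, #57 → r1=0x9b
body[2] add  r0, r1, r4 → r0=0xd0
body[3] mov  r0, #0xe6 → r0=0xe6
body[4] sub  r0, r0, #8 → r0=0xde
body[5] mov  r2, #0x8b → r2=0x8b
body[6] sub  r2, r0, r3 → r2=0xd7
body[7] sub  r1, r3, #40 → r1=0xdf
epilogue: pop r5=0x31, sp=0x8d
epilogue: pop r2=0x3d, sp=0x8e
epilogue: pop r1=0x6f, sp=0x8f
r0 is caller-saved → body value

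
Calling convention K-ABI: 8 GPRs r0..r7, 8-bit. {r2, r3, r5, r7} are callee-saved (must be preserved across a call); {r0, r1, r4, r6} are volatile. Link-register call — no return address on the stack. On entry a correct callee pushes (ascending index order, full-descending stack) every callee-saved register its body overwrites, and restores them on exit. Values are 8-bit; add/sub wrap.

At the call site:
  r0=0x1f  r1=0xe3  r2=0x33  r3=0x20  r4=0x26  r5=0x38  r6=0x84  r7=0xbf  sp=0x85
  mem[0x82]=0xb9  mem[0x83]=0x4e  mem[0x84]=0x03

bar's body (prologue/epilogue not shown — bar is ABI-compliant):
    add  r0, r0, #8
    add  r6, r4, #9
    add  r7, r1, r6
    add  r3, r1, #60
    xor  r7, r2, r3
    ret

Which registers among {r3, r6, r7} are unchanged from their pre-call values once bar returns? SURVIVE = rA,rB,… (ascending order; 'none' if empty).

SURVIVE = r3,r7

prologue: push r3 -> mem[0x84]=0x20, sp=0x84
prologue: push r7 -> mem[0x83]=0xbf, sp=0x83
body[0] add  r0, r0, #8 -> r0=0x27
body[1] add  r6, r4, #9 -> r6=0x2f
body[2] add  r7, r1, r6 -> r7=0x12
body[3] add  r3, r1, #60 -> r3=0x1f
body[4] xor  r7, r2, r3 -> r7=0x2c
epilogue: pop r7=0xbf, sp=0x84
epilogue: pop r3=0x20, sp=0x85
r3: callee-saved, written=True
r6: caller-saved, written=True
r7: callee-saved, written=True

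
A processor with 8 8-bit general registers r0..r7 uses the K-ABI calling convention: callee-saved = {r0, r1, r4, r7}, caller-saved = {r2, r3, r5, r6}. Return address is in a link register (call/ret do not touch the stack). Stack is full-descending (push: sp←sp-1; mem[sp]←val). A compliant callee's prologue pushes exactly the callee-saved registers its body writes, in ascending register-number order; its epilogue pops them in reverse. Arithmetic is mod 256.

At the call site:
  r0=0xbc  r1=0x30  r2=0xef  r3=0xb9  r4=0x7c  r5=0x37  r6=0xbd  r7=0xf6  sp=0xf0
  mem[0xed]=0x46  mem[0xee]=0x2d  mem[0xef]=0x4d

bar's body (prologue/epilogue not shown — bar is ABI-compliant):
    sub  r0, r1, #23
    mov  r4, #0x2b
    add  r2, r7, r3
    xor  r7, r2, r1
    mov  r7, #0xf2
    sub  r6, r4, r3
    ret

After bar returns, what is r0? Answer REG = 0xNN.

prologue: push r0 -> mem[0xef]=0xbc, sp=0xef
prologue: push r4 -> mem[0xee]=0x7c, sp=0xee
prologue: push r7 -> mem[0xed]=0xf6, sp=0xed
body[0] sub  r0, r1, #23 -> r0=0x19
body[1] mov  r4, #0x2b -> r4=0x2b
body[2] add  r2, r7, r3 -> r2=0xaf
body[3] xor  r7, r2, r1 -> r7=0x9f
body[4] mov  r7, #0xf2 -> r7=0xf2
body[5] sub  r6, r4, r3 -> r6=0x72
epilogue: pop r7=0xf6, sp=0xee
epilogue: pop r4=0x7c, sp=0xef
epilogue: pop r0=0xbc, sp=0xf0
r0 is callee-saved -> restored

REG = 0xbc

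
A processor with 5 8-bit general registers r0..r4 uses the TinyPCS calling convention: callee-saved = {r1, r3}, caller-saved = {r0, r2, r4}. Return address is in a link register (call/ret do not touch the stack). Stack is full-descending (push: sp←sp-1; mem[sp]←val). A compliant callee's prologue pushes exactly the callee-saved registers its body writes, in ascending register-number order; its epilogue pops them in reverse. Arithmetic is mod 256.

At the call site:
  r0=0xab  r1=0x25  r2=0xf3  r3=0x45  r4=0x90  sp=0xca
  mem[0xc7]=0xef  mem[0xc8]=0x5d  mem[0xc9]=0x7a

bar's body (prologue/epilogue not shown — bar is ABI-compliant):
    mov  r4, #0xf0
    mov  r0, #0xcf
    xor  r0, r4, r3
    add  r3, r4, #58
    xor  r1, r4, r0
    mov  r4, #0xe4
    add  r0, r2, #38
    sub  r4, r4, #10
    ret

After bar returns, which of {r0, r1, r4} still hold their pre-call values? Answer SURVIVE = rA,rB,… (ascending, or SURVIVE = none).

SURVIVE = r1

prologue: push r1 → mem[0xc9]=0x25, sp=0xc9
prologue: push r3 → mem[0xc8]=0x45, sp=0xc8
body[0] mov  r4, #0xf0 → r4=0xf0
body[1] mov  r0, #0xcf → r0=0xcf
body[2] xor  r0, r4, r3 → r0=0xb5
body[3] add  r3, r4, #58 → r3=0x2a
body[4] xor  r1, r4, r0 → r1=0x45
body[5] mov  r4, #0xe4 → r4=0xe4
body[6] add  r0, r2, #38 → r0=0x19
body[7] sub  r4, r4, #10 → r4=0xda
epilogue: pop r3=0x45, sp=0xc9
epilogue: pop r1=0x25, sp=0xca
r0: caller-saved, written=True
r1: callee-saved, written=True
r4: caller-saved, written=True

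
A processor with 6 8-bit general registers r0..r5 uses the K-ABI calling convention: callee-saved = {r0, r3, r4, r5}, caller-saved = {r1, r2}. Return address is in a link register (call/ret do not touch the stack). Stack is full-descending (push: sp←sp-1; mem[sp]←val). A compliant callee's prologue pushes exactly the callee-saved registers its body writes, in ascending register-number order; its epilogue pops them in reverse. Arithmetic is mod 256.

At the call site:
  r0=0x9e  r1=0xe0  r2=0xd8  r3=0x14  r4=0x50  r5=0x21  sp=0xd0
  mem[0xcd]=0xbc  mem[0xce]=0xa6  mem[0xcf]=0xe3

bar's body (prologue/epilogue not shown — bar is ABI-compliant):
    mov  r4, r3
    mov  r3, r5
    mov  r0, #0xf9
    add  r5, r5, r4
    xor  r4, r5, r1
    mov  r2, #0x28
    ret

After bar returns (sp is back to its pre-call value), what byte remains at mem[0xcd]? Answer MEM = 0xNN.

MEM = 0x50

prologue: push r0 -> mem[0xcf]=0x9e, sp=0xcf
prologue: push r3 -> mem[0xce]=0x14, sp=0xce
prologue: push r4 -> mem[0xcd]=0x50, sp=0xcd
prologue: push r5 -> mem[0xcc]=0x21, sp=0xcc
body[0] mov  r4, r3 -> r4=0x14
body[1] mov  r3, r5 -> r3=0x21
body[2] mov  r0, #0xf9 -> r0=0xf9
body[3] add  r5, r5, r4 -> r5=0x35
body[4] xor  r4, r5, r1 -> r4=0xd5
body[5] mov  r2, #0x28 -> r2=0x28
epilogue: pop r5=0x21, sp=0xcd
epilogue: pop r4=0x50, sp=0xce
epilogue: pop r3=0x14, sp=0xcf
epilogue: pop r0=0x9e, sp=0xd0
prologue pushed ['r0', 'r3', 'r4', 'r5'] at ['0xcf', '0xce', '0xcd', '0xcc']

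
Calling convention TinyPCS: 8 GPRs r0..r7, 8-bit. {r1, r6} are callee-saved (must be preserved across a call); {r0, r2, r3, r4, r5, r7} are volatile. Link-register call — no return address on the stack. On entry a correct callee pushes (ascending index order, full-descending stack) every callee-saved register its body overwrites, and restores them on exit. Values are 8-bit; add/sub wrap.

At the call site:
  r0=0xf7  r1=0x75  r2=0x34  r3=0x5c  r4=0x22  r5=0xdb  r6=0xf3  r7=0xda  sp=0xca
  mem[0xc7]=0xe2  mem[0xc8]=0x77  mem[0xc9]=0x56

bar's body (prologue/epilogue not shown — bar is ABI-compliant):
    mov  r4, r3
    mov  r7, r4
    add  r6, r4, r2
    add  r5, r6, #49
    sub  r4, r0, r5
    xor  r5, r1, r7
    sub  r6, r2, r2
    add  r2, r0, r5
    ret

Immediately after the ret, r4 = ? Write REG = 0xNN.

REG = 0x36

prologue: push r6 -> mem[0xc9]=0xf3, sp=0xc9
body[0] mov  r4, r3 -> r4=0x5c
body[1] mov  r7, r4 -> r7=0x5c
body[2] add  r6, r4, r2 -> r6=0x90
body[3] add  r5, r6, #49 -> r5=0xc1
body[4] sub  r4, r0, r5 -> r4=0x36
body[5] xor  r5, r1, r7 -> r5=0x29
body[6] sub  r6, r2, r2 -> r6=0x00
body[7] add  r2, r0, r5 -> r2=0x20
epilogue: pop r6=0xf3, sp=0xca
r4 is caller-saved -> body value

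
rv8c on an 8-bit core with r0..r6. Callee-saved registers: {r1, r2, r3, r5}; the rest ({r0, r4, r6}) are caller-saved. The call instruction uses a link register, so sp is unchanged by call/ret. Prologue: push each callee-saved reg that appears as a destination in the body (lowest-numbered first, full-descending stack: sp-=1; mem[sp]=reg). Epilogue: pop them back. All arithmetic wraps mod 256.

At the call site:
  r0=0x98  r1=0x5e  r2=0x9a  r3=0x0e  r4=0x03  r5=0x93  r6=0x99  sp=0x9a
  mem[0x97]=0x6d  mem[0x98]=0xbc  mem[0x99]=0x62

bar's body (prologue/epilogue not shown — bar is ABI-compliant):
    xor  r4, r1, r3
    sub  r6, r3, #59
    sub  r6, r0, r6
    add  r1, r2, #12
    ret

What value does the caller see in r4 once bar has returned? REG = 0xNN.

prologue: push r1 → mem[0x99]=0x5e, sp=0x99
body[0] xor  r4, r1, r3 → r4=0x50
body[1] sub  r6, r3, #59 → r6=0xd3
body[2] sub  r6, r0, r6 → r6=0xc5
body[3] add  r1, r2, #12 → r1=0xa6
epilogue: pop r1=0x5e, sp=0x9a
r4 is caller-saved → body value

REG = 0x50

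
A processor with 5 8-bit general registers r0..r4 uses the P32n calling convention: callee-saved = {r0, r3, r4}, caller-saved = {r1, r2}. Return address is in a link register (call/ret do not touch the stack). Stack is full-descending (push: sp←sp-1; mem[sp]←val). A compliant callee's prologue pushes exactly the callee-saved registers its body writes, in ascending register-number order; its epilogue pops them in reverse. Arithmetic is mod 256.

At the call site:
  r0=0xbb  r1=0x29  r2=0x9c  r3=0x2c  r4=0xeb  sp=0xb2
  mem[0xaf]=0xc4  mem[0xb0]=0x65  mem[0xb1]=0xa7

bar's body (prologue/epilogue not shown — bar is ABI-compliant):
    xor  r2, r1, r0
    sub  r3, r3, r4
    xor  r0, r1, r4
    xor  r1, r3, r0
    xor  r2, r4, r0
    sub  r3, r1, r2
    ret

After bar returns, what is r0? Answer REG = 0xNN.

prologue: push r0 -> mem[0xb1]=0xbb, sp=0xb1
prologue: push r3 -> mem[0xb0]=0x2c, sp=0xb0
body[0] xor  r2, r1, r0 -> r2=0x92
body[1] sub  r3, r3, r4 -> r3=0x41
body[2] xor  r0, r1, r4 -> r0=0xc2
body[3] xor  r1, r3, r0 -> r1=0x83
body[4] xor  r2, r4, r0 -> r2=0x29
body[5] sub  r3, r1, r2 -> r3=0x5a
epilogue: pop r3=0x2c, sp=0xb1
epilogue: pop r0=0xbb, sp=0xb2
r0 is callee-saved -> restored

REG = 0xbb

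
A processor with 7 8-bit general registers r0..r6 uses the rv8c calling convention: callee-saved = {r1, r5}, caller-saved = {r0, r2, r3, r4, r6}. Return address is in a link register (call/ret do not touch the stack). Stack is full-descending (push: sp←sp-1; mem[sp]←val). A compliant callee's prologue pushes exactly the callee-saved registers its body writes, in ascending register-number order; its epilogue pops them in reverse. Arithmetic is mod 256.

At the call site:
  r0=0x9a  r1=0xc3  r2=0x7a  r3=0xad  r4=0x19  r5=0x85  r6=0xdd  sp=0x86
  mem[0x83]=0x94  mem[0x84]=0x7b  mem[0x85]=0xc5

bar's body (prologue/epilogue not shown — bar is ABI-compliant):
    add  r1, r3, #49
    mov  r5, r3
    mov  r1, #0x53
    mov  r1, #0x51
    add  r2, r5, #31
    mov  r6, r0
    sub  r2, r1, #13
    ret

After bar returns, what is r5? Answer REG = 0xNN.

REG = 0x85

prologue: push r1 -> mem[0x85]=0xc3, sp=0x85
prologue: push r5 -> mem[0x84]=0x85, sp=0x84
body[0] add  r1, r3, #49 -> r1=0xde
body[1] mov  r5, r3 -> r5=0xad
body[2] mov  r1, #0x53 -> r1=0x53
body[3] mov  r1, #0x51 -> r1=0x51
body[4] add  r2, r5, #31 -> r2=0xcc
body[5] mov  r6, r0 -> r6=0x9a
body[6] sub  r2, r1, #13 -> r2=0x44
epilogue: pop r5=0x85, sp=0x85
epilogue: pop r1=0xc3, sp=0x86
r5 is callee-saved -> restored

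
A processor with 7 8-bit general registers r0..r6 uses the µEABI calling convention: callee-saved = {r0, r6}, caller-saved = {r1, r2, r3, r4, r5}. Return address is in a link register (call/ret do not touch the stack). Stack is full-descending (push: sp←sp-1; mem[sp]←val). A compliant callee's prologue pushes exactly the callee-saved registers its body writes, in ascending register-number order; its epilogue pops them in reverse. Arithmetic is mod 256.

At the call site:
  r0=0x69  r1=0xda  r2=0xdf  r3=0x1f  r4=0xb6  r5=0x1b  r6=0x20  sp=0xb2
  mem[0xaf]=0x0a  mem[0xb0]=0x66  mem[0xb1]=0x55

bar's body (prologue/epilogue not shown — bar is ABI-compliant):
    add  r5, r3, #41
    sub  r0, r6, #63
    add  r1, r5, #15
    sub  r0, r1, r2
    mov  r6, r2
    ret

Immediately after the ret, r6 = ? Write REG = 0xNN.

prologue: push r0 -> mem[0xb1]=0x69, sp=0xb1
prologue: push r6 -> mem[0xb0]=0x20, sp=0xb0
body[0] add  r5, r3, #41 -> r5=0x48
body[1] sub  r0, r6, #63 -> r0=0xe1
body[2] add  r1, r5, #15 -> r1=0x57
body[3] sub  r0, r1, r2 -> r0=0x78
body[4] mov  r6, r2 -> r6=0xdf
epilogue: pop r6=0x20, sp=0xb1
epilogue: pop r0=0x69, sp=0xb2
r6 is callee-saved -> restored

REG = 0x20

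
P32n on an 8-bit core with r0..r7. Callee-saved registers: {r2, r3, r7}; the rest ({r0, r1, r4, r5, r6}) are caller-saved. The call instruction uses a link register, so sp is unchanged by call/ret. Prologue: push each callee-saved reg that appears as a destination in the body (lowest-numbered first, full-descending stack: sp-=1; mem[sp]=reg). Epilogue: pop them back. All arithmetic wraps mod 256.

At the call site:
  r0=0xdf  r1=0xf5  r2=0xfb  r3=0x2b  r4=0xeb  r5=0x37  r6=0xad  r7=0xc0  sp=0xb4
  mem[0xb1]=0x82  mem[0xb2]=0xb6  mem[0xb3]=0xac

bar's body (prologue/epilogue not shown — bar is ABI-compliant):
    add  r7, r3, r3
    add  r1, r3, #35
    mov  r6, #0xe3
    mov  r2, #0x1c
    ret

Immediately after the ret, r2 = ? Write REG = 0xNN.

REG = 0xfb

prologue: push r2 → mem[0xb3]=0xfb, sp=0xb3
prologue: push r7 → mem[0xb2]=0xc0, sp=0xb2
body[0] add  r7, r3, r3 → r7=0x56
body[1] add  r1, r3, #35 → r1=0x4e
body[2] mov  r6, #0xe3 → r6=0xe3
body[3] mov  r2, #0x1c → r2=0x1c
epilogue: pop r7=0xc0, sp=0xb3
epilogue: pop r2=0xfb, sp=0xb4
r2 is callee-saved → restored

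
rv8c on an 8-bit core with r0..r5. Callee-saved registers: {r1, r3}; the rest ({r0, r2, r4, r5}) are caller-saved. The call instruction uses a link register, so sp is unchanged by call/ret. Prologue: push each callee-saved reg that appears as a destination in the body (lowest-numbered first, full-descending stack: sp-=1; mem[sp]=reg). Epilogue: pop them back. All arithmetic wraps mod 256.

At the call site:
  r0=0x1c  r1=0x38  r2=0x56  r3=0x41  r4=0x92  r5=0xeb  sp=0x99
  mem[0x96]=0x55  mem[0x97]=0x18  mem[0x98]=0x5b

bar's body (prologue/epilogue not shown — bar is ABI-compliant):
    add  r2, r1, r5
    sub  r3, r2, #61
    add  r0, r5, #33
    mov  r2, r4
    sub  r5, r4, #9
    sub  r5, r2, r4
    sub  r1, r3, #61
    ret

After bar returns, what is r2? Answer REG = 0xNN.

REG = 0x92

prologue: push r1 -> mem[0x98]=0x38, sp=0x98
prologue: push r3 -> mem[0x97]=0x41, sp=0x97
body[0] add  r2, r1, r5 -> r2=0x23
body[1] sub  r3, r2, #61 -> r3=0xe6
body[2] add  r0, r5, #33 -> r0=0x0c
body[3] mov  r2, r4 -> r2=0x92
body[4] sub  r5, r4, #9 -> r5=0x89
body[5] sub  r5, r2, r4 -> r5=0x00
body[6] sub  r1, r3, #61 -> r1=0xa9
epilogue: pop r3=0x41, sp=0x98
epilogue: pop r1=0x38, sp=0x99
r2 is caller-saved -> body value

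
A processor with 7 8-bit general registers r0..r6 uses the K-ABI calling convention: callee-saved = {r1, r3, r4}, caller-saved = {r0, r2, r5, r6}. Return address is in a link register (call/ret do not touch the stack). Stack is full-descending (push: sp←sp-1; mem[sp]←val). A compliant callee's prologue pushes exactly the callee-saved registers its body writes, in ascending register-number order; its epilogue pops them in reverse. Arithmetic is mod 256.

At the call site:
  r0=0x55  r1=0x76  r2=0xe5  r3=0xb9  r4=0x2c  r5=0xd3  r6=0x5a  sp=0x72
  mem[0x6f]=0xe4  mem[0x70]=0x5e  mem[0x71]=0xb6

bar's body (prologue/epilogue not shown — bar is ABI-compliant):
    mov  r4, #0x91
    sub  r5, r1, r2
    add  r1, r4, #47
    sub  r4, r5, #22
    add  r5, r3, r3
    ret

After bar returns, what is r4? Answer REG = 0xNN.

prologue: push r1 -> mem[0x71]=0x76, sp=0x71
prologue: push r4 -> mem[0x70]=0x2c, sp=0x70
body[0] mov  r4, #0x91 -> r4=0x91
body[1] sub  r5, r1, r2 -> r5=0x91
body[2] add  r1, r4, #47 -> r1=0xc0
body[3] sub  r4, r5, #22 -> r4=0x7b
body[4] add  r5, r3, r3 -> r5=0x72
epilogue: pop r4=0x2c, sp=0x71
epilogue: pop r1=0x76, sp=0x72
r4 is callee-saved -> restored

REG = 0x2c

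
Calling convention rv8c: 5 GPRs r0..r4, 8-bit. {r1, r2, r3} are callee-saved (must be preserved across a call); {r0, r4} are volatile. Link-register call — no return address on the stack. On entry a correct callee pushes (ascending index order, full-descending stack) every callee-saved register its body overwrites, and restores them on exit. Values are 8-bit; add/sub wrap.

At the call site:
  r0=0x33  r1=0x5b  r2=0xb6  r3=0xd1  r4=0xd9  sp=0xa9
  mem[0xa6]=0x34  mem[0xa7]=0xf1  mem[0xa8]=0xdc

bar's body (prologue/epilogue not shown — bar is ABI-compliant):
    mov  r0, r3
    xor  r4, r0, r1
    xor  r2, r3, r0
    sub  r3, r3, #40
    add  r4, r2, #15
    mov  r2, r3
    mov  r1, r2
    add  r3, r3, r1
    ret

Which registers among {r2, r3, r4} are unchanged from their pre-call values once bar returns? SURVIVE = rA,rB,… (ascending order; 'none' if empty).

prologue: push r1 -> mem[0xa8]=0x5b, sp=0xa8
prologue: push r2 -> mem[0xa7]=0xb6, sp=0xa7
prologue: push r3 -> mem[0xa6]=0xd1, sp=0xa6
body[0] mov  r0, r3 -> r0=0xd1
body[1] xor  r4, r0, r1 -> r4=0x8a
body[2] xor  r2, r3, r0 -> r2=0x00
body[3] sub  r3, r3, #40 -> r3=0xa9
body[4] add  r4, r2, #15 -> r4=0x0f
body[5] mov  r2, r3 -> r2=0xa9
body[6] mov  r1, r2 -> r1=0xa9
body[7] add  r3, r3, r1 -> r3=0x52
epilogue: pop r3=0xd1, sp=0xa7
epilogue: pop r2=0xb6, sp=0xa8
epilogue: pop r1=0x5b, sp=0xa9
r2: callee-saved, written=True
r3: callee-saved, written=True
r4: caller-saved, written=True

SURVIVE = r2,r3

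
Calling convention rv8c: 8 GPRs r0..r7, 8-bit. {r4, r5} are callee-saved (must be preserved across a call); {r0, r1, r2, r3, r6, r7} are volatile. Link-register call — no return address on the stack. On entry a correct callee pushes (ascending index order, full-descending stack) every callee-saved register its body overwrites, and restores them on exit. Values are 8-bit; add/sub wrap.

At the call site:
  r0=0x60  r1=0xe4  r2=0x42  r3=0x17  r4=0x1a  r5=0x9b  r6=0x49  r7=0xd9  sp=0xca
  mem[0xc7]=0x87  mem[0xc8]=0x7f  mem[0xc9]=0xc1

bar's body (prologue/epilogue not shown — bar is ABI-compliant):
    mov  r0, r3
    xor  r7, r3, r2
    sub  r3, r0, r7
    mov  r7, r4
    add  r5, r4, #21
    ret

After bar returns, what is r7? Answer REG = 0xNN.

prologue: push r5 → mem[0xc9]=0x9b, sp=0xc9
body[0] mov  r0, r3 → r0=0x17
body[1] xor  r7, r3, r2 → r7=0x55
body[2] sub  r3, r0, r7 → r3=0xc2
body[3] mov  r7, r4 → r7=0x1a
body[4] add  r5, r4, #21 → r5=0x2f
epilogue: pop r5=0x9b, sp=0xca
r7 is caller-saved → body value

REG = 0x1a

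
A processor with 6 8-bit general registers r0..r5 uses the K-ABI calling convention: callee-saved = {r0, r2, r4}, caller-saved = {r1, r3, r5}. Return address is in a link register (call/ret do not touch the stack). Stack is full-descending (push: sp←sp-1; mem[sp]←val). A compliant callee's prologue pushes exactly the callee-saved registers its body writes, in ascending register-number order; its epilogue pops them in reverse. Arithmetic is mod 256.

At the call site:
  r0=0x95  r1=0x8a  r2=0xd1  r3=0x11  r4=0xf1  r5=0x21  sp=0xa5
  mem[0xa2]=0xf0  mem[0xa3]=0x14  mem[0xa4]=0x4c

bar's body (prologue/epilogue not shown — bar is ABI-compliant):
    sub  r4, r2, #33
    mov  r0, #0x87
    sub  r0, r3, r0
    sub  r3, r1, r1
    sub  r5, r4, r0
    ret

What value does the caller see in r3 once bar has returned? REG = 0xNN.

REG = 0x00

prologue: push r0 → mem[0xa4]=0x95, sp=0xa4
prologue: push r4 → mem[0xa3]=0xf1, sp=0xa3
body[0] sub  r4, r2, #33 → r4=0xb0
body[1] mov  r0, #0x87 → r0=0x87
body[2] sub  r0, r3, r0 → r0=0x8a
body[3] sub  r3, r1, r1 → r3=0x00
body[4] sub  r5, r4, r0 → r5=0x26
epilogue: pop r4=0xf1, sp=0xa4
epilogue: pop r0=0x95, sp=0xa5
r3 is caller-saved → body value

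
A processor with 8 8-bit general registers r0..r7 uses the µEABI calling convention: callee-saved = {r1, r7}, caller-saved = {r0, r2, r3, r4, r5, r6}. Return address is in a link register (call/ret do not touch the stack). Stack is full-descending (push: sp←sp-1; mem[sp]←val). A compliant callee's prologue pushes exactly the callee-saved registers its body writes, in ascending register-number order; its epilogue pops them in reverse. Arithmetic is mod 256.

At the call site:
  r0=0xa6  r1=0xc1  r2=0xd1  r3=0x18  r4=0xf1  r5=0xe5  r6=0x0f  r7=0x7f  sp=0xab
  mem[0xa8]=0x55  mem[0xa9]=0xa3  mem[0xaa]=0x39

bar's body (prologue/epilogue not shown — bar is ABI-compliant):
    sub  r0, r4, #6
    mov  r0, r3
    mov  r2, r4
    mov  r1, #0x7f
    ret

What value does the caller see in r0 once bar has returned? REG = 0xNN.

prologue: push r1 -> mem[0xaa]=0xc1, sp=0xaa
body[0] sub  r0, r4, #6 -> r0=0xeb
body[1] mov  r0, r3 -> r0=0x18
body[2] mov  r2, r4 -> r2=0xf1
body[3] mov  r1, #0x7f -> r1=0x7f
epilogue: pop r1=0xc1, sp=0xab
r0 is caller-saved -> body value

REG = 0x18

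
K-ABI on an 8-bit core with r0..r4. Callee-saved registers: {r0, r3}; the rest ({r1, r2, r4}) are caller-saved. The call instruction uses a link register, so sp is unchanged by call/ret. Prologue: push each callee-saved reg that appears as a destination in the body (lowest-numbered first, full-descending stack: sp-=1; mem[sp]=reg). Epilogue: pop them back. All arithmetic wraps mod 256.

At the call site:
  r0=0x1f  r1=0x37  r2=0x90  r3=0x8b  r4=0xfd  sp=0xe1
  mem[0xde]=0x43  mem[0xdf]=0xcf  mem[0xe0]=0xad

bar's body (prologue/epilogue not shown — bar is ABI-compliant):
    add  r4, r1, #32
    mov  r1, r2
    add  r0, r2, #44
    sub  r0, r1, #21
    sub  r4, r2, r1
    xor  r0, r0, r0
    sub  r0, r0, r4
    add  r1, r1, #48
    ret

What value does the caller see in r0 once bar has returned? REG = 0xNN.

prologue: push r0 → mem[0xe0]=0x1f, sp=0xe0
body[0] add  r4, r1, #32 → r4=0x57
body[1] mov  r1, r2 → r1=0x90
body[2] add  r0, r2, #44 → r0=0xbc
body[3] sub  r0, r1, #21 → r0=0x7b
body[4] sub  r4, r2, r1 → r4=0x00
body[5] xor  r0, r0, r0 → r0=0x00
body[6] sub  r0, r0, r4 → r0=0x00
body[7] add  r1, r1, #48 → r1=0xc0
epilogue: pop r0=0x1f, sp=0xe1
r0 is callee-saved → restored

REG = 0x1f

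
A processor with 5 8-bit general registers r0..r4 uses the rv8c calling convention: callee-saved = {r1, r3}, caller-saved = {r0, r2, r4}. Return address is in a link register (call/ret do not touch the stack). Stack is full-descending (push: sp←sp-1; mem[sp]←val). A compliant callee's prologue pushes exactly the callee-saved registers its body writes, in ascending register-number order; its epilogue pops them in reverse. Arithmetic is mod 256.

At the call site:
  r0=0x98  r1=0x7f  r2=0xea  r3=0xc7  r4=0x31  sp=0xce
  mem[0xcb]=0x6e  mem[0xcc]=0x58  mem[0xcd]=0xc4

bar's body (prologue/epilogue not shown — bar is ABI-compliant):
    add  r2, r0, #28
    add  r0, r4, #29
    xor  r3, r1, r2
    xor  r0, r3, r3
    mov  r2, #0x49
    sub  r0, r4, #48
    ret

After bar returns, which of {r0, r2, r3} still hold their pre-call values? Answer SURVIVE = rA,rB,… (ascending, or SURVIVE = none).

prologue: push r3 -> mem[0xcd]=0xc7, sp=0xcd
body[0] add  r2, r0, #28 -> r2=0xb4
body[1] add  r0, r4, #29 -> r0=0x4e
body[2] xor  r3, r1, r2 -> r3=0xcb
body[3] xor  r0, r3, r3 -> r0=0x00
body[4] mov  r2, #0x49 -> r2=0x49
body[5] sub  r0, r4, #48 -> r0=0x01
epilogue: pop r3=0xc7, sp=0xce
r0: caller-saved, written=True
r2: caller-saved, written=True
r3: callee-saved, written=True

SURVIVE = r3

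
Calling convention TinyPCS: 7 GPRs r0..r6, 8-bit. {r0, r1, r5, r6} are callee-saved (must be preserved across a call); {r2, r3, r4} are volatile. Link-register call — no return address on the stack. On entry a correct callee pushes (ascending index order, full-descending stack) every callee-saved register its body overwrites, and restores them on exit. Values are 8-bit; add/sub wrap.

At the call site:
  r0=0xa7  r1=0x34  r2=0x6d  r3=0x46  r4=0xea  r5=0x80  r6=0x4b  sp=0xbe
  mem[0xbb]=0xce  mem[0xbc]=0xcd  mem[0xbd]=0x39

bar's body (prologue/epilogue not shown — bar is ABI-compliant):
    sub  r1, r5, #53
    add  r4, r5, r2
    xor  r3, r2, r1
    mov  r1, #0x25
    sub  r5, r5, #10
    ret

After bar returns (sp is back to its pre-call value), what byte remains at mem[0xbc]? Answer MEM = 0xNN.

prologue: push r1 -> mem[0xbd]=0x34, sp=0xbd
prologue: push r5 -> mem[0xbc]=0x80, sp=0xbc
body[0] sub  r1, r5, #53 -> r1=0x4b
body[1] add  r4, r5, r2 -> r4=0xed
body[2] xor  r3, r2, r1 -> r3=0x26
body[3] mov  r1, #0x25 -> r1=0x25
body[4] sub  r5, r5, #10 -> r5=0x76
epilogue: pop r5=0x80, sp=0xbd
epilogue: pop r1=0x34, sp=0xbe
prologue pushed ['r1', 'r5'] at ['0xbd', '0xbc']

MEM = 0x80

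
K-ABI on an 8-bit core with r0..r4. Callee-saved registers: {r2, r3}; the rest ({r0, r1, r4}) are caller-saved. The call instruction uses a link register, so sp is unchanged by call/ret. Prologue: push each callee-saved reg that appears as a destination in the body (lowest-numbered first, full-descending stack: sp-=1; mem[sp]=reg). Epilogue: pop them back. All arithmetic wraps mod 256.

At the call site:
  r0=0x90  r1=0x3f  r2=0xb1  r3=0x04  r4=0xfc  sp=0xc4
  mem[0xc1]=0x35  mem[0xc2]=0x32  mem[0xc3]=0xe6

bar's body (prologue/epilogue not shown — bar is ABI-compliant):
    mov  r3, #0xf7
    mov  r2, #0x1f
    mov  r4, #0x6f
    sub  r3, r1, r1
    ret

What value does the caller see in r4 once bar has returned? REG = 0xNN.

REG = 0x6f

prologue: push r2 → mem[0xc3]=0xb1, sp=0xc3
prologue: push r3 → mem[0xc2]=0x04, sp=0xc2
body[0] mov  r3, #0xf7 → r3=0xf7
body[1] mov  r2, #0x1f → r2=0x1f
body[2] mov  r4, #0x6f → r4=0x6f
body[3] sub  r3, r1, r1 → r3=0x00
epilogue: pop r3=0x04, sp=0xc3
epilogue: pop r2=0xb1, sp=0xc4
r4 is caller-saved → body value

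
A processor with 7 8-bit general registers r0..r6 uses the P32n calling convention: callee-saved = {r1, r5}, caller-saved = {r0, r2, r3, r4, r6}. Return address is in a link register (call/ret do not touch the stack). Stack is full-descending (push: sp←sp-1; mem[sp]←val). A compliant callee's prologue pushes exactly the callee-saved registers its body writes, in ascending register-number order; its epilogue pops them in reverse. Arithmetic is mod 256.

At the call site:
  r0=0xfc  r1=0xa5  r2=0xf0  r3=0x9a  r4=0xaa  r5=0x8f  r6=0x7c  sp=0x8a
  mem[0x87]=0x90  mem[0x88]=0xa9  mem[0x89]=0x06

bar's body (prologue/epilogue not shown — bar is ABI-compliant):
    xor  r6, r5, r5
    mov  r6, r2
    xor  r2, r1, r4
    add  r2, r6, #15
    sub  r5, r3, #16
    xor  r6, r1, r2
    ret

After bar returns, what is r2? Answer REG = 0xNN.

prologue: push r5 -> mem[0x89]=0x8f, sp=0x89
body[0] xor  r6, r5, r5 -> r6=0x00
body[1] mov  r6, r2 -> r6=0xf0
body[2] xor  r2, r1, r4 -> r2=0x0f
body[3] add  r2, r6, #15 -> r2=0xff
body[4] sub  r5, r3, #16 -> r5=0x8a
body[5] xor  r6, r1, r2 -> r6=0x5a
epilogue: pop r5=0x8f, sp=0x8a
r2 is caller-saved -> body value

REG = 0xff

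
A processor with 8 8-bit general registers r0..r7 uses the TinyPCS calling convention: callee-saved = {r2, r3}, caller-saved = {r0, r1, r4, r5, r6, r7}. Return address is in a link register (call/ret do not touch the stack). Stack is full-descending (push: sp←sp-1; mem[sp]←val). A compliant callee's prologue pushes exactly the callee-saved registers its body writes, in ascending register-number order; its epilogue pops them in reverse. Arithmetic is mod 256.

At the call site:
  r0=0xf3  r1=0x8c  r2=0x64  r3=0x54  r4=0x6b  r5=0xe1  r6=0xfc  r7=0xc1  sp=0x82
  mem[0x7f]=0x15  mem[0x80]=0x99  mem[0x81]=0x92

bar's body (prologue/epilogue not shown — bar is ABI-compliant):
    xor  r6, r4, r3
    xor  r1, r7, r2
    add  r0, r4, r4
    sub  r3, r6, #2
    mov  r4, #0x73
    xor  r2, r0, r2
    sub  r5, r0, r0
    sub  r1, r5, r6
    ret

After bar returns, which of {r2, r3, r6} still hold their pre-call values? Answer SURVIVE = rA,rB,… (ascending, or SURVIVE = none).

prologue: push r2 -> mem[0x81]=0x64, sp=0x81
prologue: push r3 -> mem[0x80]=0x54, sp=0x80
body[0] xor  r6, r4, r3 -> r6=0x3f
body[1] xor  r1, r7, r2 -> r1=0xa5
body[2] add  r0, r4, r4 -> r0=0xd6
body[3] sub  r3, r6, #2 -> r3=0x3d
body[4] mov  r4, #0x73 -> r4=0x73
body[5] xor  r2, r0, r2 -> r2=0xb2
body[6] sub  r5, r0, r0 -> r5=0x00
body[7] sub  r1, r5, r6 -> r1=0xc1
epilogue: pop r3=0x54, sp=0x81
epilogue: pop r2=0x64, sp=0x82
r2: callee-saved, written=True
r3: callee-saved, written=True
r6: caller-saved, written=True

SURVIVE = r2,r3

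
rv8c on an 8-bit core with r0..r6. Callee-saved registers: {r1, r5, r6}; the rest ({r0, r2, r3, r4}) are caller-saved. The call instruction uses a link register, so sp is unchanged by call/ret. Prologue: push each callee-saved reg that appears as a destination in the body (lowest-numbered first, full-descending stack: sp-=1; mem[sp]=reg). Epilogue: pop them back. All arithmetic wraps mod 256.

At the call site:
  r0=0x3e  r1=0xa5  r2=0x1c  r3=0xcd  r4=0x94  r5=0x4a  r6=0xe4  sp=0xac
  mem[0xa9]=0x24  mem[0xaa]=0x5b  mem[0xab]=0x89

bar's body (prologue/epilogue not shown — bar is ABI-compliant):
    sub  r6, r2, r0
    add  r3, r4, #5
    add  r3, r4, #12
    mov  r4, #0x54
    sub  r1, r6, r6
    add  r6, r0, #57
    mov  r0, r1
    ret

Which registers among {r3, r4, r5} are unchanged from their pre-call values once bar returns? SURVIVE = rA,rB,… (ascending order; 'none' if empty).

prologue: push r1 -> mem[0xab]=0xa5, sp=0xab
prologue: push r6 -> mem[0xaa]=0xe4, sp=0xaa
body[0] sub  r6, r2, r0 -> r6=0xde
body[1] add  r3, r4, #5 -> r3=0x99
body[2] add  r3, r4, #12 -> r3=0xa0
body[3] mov  r4, #0x54 -> r4=0x54
body[4] sub  r1, r6, r6 -> r1=0x00
body[5] add  r6, r0, #57 -> r6=0x77
body[6] mov  r0, r1 -> r0=0x00
epilogue: pop r6=0xe4, sp=0xab
epilogue: pop r1=0xa5, sp=0xac
r3: caller-saved, written=True
r4: caller-saved, written=True
r5: callee-saved, written=False

SURVIVE = r5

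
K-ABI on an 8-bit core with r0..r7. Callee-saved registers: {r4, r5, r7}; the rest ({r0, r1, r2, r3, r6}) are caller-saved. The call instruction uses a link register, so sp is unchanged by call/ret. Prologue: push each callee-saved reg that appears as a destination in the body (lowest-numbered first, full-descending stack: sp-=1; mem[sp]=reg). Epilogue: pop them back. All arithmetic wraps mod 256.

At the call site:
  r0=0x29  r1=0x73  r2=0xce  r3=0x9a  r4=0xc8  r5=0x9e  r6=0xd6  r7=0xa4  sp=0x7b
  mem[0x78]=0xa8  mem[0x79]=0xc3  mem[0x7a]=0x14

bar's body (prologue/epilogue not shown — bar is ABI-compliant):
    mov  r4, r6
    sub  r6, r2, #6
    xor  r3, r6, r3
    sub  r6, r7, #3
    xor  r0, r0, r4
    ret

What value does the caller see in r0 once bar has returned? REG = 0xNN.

prologue: push r4 -> mem[0x7a]=0xc8, sp=0x7a
body[0] mov  r4, r6 -> r4=0xd6
body[1] sub  r6, r2, #6 -> r6=0xc8
body[2] xor  r3, r6, r3 -> r3=0x52
body[3] sub  r6, r7, #3 -> r6=0xa1
body[4] xor  r0, r0, r4 -> r0=0xff
epilogue: pop r4=0xc8, sp=0x7b
r0 is caller-saved -> body value

REG = 0xff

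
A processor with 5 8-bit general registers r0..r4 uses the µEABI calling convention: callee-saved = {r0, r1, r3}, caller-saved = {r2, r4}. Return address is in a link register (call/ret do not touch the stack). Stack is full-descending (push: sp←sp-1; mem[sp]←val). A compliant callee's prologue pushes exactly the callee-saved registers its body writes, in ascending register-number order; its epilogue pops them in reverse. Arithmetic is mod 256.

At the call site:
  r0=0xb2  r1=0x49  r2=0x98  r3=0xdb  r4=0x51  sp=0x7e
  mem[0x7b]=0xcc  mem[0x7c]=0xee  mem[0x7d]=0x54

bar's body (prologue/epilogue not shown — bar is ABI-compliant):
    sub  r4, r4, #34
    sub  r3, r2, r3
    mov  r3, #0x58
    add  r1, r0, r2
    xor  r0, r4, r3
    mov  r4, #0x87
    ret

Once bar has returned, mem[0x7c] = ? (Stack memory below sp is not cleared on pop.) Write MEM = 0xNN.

prologue: push r0 -> mem[0x7d]=0xb2, sp=0x7d
prologue: push r1 -> mem[0x7c]=0x49, sp=0x7c
prologue: push r3 -> mem[0x7b]=0xdb, sp=0x7b
body[0] sub  r4, r4, #34 -> r4=0x2f
body[1] sub  r3, r2, r3 -> r3=0xbd
body[2] mov  r3, #0x58 -> r3=0x58
body[3] add  r1, r0, r2 -> r1=0x4a
body[4] xor  r0, r4, r3 -> r0=0x77
body[5] mov  r4, #0x87 -> r4=0x87
epilogue: pop r3=0xdb, sp=0x7c
epilogue: pop r1=0x49, sp=0x7d
epilogue: pop r0=0xb2, sp=0x7e
prologue pushed ['r0', 'r1', 'r3'] at ['0x7d', '0x7c', '0x7b']

MEM = 0x49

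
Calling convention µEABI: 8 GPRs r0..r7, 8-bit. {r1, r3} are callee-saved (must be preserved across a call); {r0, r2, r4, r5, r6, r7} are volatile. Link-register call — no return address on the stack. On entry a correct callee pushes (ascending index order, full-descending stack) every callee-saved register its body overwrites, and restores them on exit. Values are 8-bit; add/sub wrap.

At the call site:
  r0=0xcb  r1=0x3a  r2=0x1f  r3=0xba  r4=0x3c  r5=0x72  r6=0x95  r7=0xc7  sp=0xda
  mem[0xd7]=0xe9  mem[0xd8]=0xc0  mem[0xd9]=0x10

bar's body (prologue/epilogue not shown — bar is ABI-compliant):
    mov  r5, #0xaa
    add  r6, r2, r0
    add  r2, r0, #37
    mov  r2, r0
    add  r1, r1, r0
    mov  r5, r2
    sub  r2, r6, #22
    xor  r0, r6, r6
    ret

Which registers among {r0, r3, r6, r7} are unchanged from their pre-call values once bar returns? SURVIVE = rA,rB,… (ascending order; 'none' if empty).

prologue: push r1 → mem[0xd9]=0x3a, sp=0xd9
body[0] mov  r5, #0xaa → r5=0xaa
body[1] add  r6, r2, r0 → r6=0xea
body[2] add  r2, r0, #37 → r2=0xf0
body[3] mov  r2, r0 → r2=0xcb
body[4] add  r1, r1, r0 → r1=0x05
body[5] mov  r5, r2 → r5=0xcb
body[6] sub  r2, r6, #22 → r2=0xd4
body[7] xor  r0, r6, r6 → r0=0x00
epilogue: pop r1=0x3a, sp=0xda
r0: caller-saved, written=True
r3: callee-saved, written=False
r6: caller-saved, written=True
r7: caller-saved, written=False

SURVIVE = r3,r7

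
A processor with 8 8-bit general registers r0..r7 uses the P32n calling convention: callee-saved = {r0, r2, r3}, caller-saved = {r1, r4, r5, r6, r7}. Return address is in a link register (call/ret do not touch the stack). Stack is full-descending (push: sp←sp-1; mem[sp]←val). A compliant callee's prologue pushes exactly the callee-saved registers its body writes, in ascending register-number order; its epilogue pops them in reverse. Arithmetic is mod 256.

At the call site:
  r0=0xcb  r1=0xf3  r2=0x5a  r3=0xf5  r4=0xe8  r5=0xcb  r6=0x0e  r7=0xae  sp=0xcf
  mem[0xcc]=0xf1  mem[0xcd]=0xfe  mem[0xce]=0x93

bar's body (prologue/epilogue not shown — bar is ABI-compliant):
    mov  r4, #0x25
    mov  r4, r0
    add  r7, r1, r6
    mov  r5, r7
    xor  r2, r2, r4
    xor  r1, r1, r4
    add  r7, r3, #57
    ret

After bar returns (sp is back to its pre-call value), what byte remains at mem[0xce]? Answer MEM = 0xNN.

prologue: push r2 -> mem[0xce]=0x5a, sp=0xce
body[0] mov  r4, #0x25 -> r4=0x25
body[1] mov  r4, r0 -> r4=0xcb
body[2] add  r7, r1, r6 -> r7=0x01
body[3] mov  r5, r7 -> r5=0x01
body[4] xor  r2, r2, r4 -> r2=0x91
body[5] xor  r1, r1, r4 -> r1=0x38
body[6] add  r7, r3, #57 -> r7=0x2e
epilogue: pop r2=0x5a, sp=0xcf
prologue pushed ['r2'] at ['0xce']

MEM = 0x5a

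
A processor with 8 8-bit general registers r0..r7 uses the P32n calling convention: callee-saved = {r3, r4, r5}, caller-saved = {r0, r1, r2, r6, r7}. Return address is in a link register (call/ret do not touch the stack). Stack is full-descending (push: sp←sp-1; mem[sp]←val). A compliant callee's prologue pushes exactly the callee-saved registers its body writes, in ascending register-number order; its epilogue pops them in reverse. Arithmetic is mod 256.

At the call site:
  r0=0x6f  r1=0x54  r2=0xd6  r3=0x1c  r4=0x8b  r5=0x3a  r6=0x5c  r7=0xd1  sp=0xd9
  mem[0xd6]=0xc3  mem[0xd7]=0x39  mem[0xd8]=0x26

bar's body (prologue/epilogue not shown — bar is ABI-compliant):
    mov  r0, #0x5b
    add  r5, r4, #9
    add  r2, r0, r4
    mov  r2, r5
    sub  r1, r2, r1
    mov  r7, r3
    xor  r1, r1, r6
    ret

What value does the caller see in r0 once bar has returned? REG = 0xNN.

REG = 0x5b

prologue: push r5 -> mem[0xd8]=0x3a, sp=0xd8
body[0] mov  r0, #0x5b -> r0=0x5b
body[1] add  r5, r4, #9 -> r5=0x94
body[2] add  r2, r0, r4 -> r2=0xe6
body[3] mov  r2, r5 -> r2=0x94
body[4] sub  r1, r2, r1 -> r1=0x40
body[5] mov  r7, r3 -> r7=0x1c
body[6] xor  r1, r1, r6 -> r1=0x1c
epilogue: pop r5=0x3a, sp=0xd9
r0 is caller-saved -> body value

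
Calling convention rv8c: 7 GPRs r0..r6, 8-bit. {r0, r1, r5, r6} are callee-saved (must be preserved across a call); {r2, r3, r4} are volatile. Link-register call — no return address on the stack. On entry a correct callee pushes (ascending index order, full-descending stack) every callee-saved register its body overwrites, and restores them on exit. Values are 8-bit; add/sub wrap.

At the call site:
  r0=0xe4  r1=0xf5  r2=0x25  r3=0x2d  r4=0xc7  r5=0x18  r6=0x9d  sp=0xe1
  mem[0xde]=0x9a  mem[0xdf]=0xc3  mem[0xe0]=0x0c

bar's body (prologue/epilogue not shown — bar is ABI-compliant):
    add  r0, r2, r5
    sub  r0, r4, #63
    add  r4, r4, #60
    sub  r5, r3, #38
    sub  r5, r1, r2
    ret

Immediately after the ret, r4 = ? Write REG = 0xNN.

prologue: push r0 -> mem[0xe0]=0xe4, sp=0xe0
prologue: push r5 -> mem[0xdf]=0x18, sp=0xdf
body[0] add  r0, r2, r5 -> r0=0x3d
body[1] sub  r0, r4, #63 -> r0=0x88
body[2] add  r4, r4, #60 -> r4=0x03
body[3] sub  r5, r3, #38 -> r5=0x07
body[4] sub  r5, r1, r2 -> r5=0xd0
epilogue: pop r5=0x18, sp=0xe0
epilogue: pop r0=0xe4, sp=0xe1
r4 is caller-saved -> body value

REG = 0x03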